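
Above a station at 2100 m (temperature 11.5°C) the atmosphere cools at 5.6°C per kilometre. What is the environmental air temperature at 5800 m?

Environmental to 5800 m: -5.6 × 3.7 km = -20.72°C, so T = -9.22°C.

-9.22°C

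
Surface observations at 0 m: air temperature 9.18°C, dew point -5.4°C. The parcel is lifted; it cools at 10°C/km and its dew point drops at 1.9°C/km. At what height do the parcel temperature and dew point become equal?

T and T_d converge at 10 − 1.9 = 8.1°C per km
Height above start = (9.18 − (-5.4)) / 8.1 = 1.8 km
LCL altitude = 0 m + 1800 m = 1800 m

1800 m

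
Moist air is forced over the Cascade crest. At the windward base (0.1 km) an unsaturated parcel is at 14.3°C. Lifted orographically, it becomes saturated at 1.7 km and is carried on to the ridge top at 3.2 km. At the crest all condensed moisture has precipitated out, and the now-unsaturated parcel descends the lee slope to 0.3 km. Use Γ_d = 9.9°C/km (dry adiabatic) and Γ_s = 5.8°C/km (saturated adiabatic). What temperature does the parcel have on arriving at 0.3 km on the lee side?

Dry to 1700 m: -9.9 × 1.6 km = -15.84°C, so T = -1.54°C.
Saturated to 3200 m: -5.8 × 1.5 km = -8.7°C, so T = -10.24°C.
Dry descent to 300 m: +9.9 × 2.9 km = +28.71°C, so T = 18.47°C.

18.47°C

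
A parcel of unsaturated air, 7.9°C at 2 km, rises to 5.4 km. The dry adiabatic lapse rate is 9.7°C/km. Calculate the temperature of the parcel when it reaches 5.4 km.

2000–5400 m, dry adiabatic: Δz = 3.4 km ⇒ ΔT = -32.98°C; T = -25.08°C

-25.08°C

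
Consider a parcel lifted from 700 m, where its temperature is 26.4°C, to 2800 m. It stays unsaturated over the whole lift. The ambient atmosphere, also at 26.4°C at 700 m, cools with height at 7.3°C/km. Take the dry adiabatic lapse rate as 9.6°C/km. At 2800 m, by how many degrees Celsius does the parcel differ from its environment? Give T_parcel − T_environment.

Parcel:
  From 700 m to 2800 m (dry): cools by 9.6 × 2.1 = 20.16°C, giving 6.24°C.
Environment:
  From 700 m to 2800 m (environment): cools by 7.3 × 2.1 = 15.33°C, giving 11.07°C.
T_parcel − T_env = 6.24 − 11.07 = -4.83°C

-4.83°C (parcel cooler than environment)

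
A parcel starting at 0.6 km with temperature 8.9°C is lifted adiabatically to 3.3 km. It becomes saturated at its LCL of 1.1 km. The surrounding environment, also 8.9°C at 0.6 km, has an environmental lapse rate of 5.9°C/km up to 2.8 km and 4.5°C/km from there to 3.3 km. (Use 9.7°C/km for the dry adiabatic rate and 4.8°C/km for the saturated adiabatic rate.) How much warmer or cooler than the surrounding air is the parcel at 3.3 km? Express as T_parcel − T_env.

-0.18°C (parcel cooler than environment)

Parcel:
  Dry to 1100 m: -9.7 × 0.5 km = -4.85°C, so T = 4.05°C.
  Saturated to 3300 m: -4.8 × 2.2 km = -10.56°C, so T = -6.51°C.
Environment:
  Environment, lower layer to 2800 m: -5.9 × 2.2 km = -12.98°C, so T = -4.08°C.
  Environment, upper layer to 3300 m: -4.5 × 0.5 km = -2.25°C, so T = -6.33°C.
T_parcel − T_env = -6.51 − (-6.33) = -0.18°C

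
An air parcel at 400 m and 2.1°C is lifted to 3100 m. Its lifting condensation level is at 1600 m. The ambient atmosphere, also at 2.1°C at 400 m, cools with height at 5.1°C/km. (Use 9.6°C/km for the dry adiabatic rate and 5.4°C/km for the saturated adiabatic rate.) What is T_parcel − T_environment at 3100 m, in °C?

Parcel:
  400–1600 m, dry: Δz = 1.2 km ⇒ ΔT = -11.52°C; T = -9.42°C
  1600–3100 m, saturated: Δz = 1.5 km ⇒ ΔT = -8.1°C; T = -17.52°C
Environment:
  400–3100 m, environment: Δz = 2.7 km ⇒ ΔT = -13.77°C; T = -11.67°C
T_parcel − T_env = -17.52 − (-11.67) = -5.85°C

-5.85°C (parcel cooler than environment)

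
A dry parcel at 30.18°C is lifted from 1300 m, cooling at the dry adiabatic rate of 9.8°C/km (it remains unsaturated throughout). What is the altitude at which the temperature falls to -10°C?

Height above start = (30.18 − (-10)) / 9.8 = 4.1 km
Altitude = 1300 m + 4100 m = 5400 m

5400 m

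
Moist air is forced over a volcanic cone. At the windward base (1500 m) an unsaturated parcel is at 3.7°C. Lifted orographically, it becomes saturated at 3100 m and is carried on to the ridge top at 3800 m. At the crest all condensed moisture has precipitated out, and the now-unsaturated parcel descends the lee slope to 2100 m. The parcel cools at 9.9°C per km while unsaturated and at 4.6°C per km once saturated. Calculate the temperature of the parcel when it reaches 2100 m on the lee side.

Dry to 3100 m: -9.9 × 1.6 km = -15.84°C, so T = -12.14°C.
Saturated to 3800 m: -4.6 × 0.7 km = -3.22°C, so T = -15.36°C.
Dry descent to 2100 m: +9.9 × 1.7 km = +16.83°C, so T = 1.47°C.

1.47°C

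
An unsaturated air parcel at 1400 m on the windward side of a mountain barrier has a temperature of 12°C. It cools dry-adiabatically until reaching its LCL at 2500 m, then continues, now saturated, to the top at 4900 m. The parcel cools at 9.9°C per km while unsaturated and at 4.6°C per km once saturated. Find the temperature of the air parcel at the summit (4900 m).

1400 → 2500 m (dry, 9.9°C/km): ΔT = -9.9 × 1.1 = -10.89°C → T = 1.11°C
2500 → 4900 m (saturated, 4.6°C/km): ΔT = -4.6 × 2.4 = -11.04°C → T = -9.93°C

-9.93°C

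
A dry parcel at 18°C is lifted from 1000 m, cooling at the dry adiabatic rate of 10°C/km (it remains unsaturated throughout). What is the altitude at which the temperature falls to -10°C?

Height above start = (18 − (-10)) / 10 = 2.8 km
Altitude = 1000 m + 2800 m = 3800 m

3800 m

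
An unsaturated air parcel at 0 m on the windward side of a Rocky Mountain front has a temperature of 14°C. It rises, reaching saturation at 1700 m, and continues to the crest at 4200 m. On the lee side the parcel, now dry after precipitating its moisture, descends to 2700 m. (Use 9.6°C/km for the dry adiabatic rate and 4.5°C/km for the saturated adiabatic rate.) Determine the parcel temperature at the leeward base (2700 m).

0 → 1700 m (dry, 9.6°C/km): ΔT = -9.6 × 1.7 = -16.32°C → T = -2.32°C
1700 → 4200 m (saturated, 4.5°C/km): ΔT = -4.5 × 2.5 = -11.25°C → T = -13.57°C
4200 → 2700 m (dry descent, 9.6°C/km): ΔT = +9.6 × 1.5 = +14.4°C → T = 0.83°C

0.83°C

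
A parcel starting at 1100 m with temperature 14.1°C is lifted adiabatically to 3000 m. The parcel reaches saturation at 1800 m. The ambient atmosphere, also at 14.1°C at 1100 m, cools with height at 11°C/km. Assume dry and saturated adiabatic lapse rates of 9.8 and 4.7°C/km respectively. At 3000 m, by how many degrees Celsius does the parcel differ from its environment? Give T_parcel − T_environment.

+8.4°C (parcel warmer than environment)

Parcel:
  Dry to 1800 m: -9.8 × 0.7 km = -6.86°C, so T = 7.24°C.
  Saturated to 3000 m: -4.7 × 1.2 km = -5.64°C, so T = 1.6°C.
Environment:
  Environment to 3000 m: -11 × 1.9 km = -20.9°C, so T = -6.8°C.
T_parcel − T_env = 1.6 − (-6.8) = +8.4°C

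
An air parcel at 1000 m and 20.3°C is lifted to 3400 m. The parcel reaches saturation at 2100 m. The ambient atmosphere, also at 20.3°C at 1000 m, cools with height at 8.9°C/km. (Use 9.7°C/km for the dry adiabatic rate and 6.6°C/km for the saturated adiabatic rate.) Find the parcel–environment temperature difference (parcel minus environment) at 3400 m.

+2.11°C (parcel warmer than environment)

Parcel:
  1000–2100 m, dry: Δz = 1.1 km ⇒ ΔT = -10.67°C; T = 9.63°C
  2100–3400 m, saturated: Δz = 1.3 km ⇒ ΔT = -8.58°C; T = 1.05°C
Environment:
  1000–3400 m, environment: Δz = 2.4 km ⇒ ΔT = -21.36°C; T = -1.06°C
T_parcel − T_env = 1.05 − (-1.06) = +2.11°C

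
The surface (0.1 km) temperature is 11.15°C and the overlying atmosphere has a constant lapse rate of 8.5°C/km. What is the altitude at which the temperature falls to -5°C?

2 km

Height above start = (11.15 − (-5)) / 8.5 = 1.9 km
Altitude = 100 m + 1900 m = 2000 m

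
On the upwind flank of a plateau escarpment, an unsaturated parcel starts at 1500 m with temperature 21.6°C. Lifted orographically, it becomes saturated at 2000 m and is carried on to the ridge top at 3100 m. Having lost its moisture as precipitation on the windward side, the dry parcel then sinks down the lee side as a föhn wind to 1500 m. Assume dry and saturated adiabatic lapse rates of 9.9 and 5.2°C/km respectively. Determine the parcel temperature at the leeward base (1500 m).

26.77°C

From 1500 m to 2000 m (dry): cools by 9.9 × 0.5 = 4.95°C, giving 16.65°C.
From 2000 m to 3100 m (saturated): cools by 5.2 × 1.1 = 5.72°C, giving 10.93°C.
From 3100 m to 1500 m (dry descent): warms by 9.9 × 1.6 = 15.84°C, giving 26.77°C.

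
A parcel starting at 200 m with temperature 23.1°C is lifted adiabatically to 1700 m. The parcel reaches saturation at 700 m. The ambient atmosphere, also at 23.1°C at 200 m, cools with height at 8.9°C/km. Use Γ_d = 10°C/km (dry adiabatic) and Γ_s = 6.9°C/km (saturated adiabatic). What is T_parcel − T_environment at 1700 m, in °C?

+1.45°C (parcel warmer than environment)

Parcel:
  200–700 m, dry: Δz = 0.5 km ⇒ ΔT = -5°C; T = 18.1°C
  700–1700 m, saturated: Δz = 1 km ⇒ ΔT = -6.9°C; T = 11.2°C
Environment:
  200–1700 m, environment: Δz = 1.5 km ⇒ ΔT = -13.35°C; T = 9.75°C
T_parcel − T_env = 11.2 − 9.75 = +1.45°C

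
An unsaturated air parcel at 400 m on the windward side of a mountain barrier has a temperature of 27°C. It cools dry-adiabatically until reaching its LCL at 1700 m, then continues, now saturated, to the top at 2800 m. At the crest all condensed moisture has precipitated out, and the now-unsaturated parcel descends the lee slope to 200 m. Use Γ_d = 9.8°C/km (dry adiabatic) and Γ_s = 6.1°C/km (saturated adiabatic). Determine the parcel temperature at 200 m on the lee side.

400–1700 m, dry: Δz = 1.3 km ⇒ ΔT = -12.74°C; T = 14.26°C
1700–2800 m, saturated: Δz = 1.1 km ⇒ ΔT = -6.71°C; T = 7.55°C
2800–200 m, dry descent: Δz = 2.6 km ⇒ ΔT = +25.48°C; T = 33.03°C

33.03°C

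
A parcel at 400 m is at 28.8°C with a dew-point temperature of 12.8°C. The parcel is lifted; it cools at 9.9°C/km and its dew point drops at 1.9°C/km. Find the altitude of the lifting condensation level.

T and T_d converge at 9.9 − 1.9 = 8°C per km
Height above start = (28.8 − 12.8) / 8 = 2 km
LCL altitude = 400 m + 2000 m = 2400 m

2400 m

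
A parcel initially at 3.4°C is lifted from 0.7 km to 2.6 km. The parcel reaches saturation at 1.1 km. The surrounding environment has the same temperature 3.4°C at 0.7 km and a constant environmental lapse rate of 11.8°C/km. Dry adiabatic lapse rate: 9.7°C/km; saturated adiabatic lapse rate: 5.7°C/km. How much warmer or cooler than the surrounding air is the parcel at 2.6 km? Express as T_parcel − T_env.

Parcel:
  700 → 1100 m (dry, 9.7°C/km): ΔT = -9.7 × 0.4 = -3.88°C → T = -0.48°C
  1100 → 2600 m (saturated, 5.7°C/km): ΔT = -5.7 × 1.5 = -8.55°C → T = -9.03°C
Environment:
  700 → 2600 m (environment, 11.8°C/km): ΔT = -11.8 × 1.9 = -22.42°C → T = -19.02°C
T_parcel − T_env = -9.03 − (-19.02) = +9.99°C

+9.99°C (parcel warmer than environment)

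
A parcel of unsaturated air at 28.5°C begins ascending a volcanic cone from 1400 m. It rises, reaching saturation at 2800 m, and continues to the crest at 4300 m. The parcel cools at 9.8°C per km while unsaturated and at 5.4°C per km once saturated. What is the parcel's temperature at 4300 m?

1400 → 2800 m (dry, 9.8°C/km): ΔT = -9.8 × 1.4 = -13.72°C → T = 14.78°C
2800 → 4300 m (saturated, 5.4°C/km): ΔT = -5.4 × 1.5 = -8.1°C → T = 6.68°C

6.68°C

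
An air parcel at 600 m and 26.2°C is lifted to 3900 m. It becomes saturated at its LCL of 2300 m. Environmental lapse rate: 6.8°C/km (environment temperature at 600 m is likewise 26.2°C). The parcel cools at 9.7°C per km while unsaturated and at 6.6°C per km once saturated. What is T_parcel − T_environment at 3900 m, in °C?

-4.61°C (parcel cooler than environment)

Parcel:
  Dry to 2300 m: -9.7 × 1.7 km = -16.49°C, so T = 9.71°C.
  Saturated to 3900 m: -6.6 × 1.6 km = -10.56°C, so T = -0.85°C.
Environment:
  Environment to 3900 m: -6.8 × 3.3 km = -22.44°C, so T = 3.76°C.
T_parcel − T_env = -0.85 − 3.76 = -4.61°C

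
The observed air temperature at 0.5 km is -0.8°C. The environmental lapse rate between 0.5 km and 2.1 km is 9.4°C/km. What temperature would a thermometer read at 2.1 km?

-15.84°C

500 → 2100 m (environmental, 9.4°C/km): ΔT = -9.4 × 1.6 = -15.04°C → T = -15.84°C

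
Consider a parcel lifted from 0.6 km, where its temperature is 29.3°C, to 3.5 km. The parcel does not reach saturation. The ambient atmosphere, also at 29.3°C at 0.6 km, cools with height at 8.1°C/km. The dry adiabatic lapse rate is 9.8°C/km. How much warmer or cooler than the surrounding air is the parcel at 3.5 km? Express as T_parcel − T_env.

-4.93°C (parcel cooler than environment)

Parcel:
  From 600 m to 3500 m (dry): cools by 9.8 × 2.9 = 28.42°C, giving 0.88°C.
Environment:
  From 600 m to 3500 m (environment): cools by 8.1 × 2.9 = 23.49°C, giving 5.81°C.
T_parcel − T_env = 0.88 − 5.81 = -4.93°C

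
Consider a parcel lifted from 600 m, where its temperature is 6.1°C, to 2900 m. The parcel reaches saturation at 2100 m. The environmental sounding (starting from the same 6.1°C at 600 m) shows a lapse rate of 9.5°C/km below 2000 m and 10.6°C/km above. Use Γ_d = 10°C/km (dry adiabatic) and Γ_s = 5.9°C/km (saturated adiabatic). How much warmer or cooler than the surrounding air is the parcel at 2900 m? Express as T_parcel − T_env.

Parcel:
  Dry to 2100 m: -10 × 1.5 km = -15°C, so T = -8.9°C.
  Saturated to 2900 m: -5.9 × 0.8 km = -4.72°C, so T = -13.62°C.
Environment:
  Environment, lower layer to 2000 m: -9.5 × 1.4 km = -13.3°C, so T = -7.2°C.
  Environment, upper layer to 2900 m: -10.6 × 0.9 km = -9.54°C, so T = -16.74°C.
T_parcel − T_env = -13.62 − (-16.74) = +3.12°C

+3.12°C (parcel warmer than environment)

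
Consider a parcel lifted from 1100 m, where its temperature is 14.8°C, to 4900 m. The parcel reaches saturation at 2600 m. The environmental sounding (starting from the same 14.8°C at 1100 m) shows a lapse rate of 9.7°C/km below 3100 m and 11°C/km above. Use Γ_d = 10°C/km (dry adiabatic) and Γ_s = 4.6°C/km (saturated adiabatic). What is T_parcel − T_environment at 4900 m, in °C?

+13.62°C (parcel warmer than environment)

Parcel:
  Dry to 2600 m: -10 × 1.5 km = -15°C, so T = -0.2°C.
  Saturated to 4900 m: -4.6 × 2.3 km = -10.58°C, so T = -10.78°C.
Environment:
  Environment, lower layer to 3100 m: -9.7 × 2 km = -19.4°C, so T = -4.6°C.
  Environment, upper layer to 4900 m: -11 × 1.8 km = -19.8°C, so T = -24.4°C.
T_parcel − T_env = -10.78 − (-24.4) = +13.62°C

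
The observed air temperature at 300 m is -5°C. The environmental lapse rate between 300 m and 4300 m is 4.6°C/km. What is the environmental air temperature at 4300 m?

-23.4°C

Environmental to 4300 m: -4.6 × 4 km = -18.4°C, so T = -23.4°C.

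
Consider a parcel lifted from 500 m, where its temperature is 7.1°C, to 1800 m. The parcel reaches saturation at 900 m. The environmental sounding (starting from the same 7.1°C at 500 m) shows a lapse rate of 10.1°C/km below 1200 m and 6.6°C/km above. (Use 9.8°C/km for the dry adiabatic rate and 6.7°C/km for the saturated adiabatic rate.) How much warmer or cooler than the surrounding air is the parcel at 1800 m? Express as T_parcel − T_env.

+1.08°C (parcel warmer than environment)

Parcel:
  500–900 m, dry: Δz = 0.4 km ⇒ ΔT = -3.92°C; T = 3.18°C
  900–1800 m, saturated: Δz = 0.9 km ⇒ ΔT = -6.03°C; T = -2.85°C
Environment:
  500–1200 m, environment, lower layer: Δz = 0.7 km ⇒ ΔT = -7.07°C; T = 0.03°C
  1200–1800 m, environment, upper layer: Δz = 0.6 km ⇒ ΔT = -3.96°C; T = -3.93°C
T_parcel − T_env = -2.85 − (-3.93) = +1.08°C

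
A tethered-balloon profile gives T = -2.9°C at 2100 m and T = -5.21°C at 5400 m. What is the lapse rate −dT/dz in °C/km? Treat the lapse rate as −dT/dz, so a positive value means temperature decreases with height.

0.7°C/km

Γ = −ΔT/Δz = (-2.9 − (-5.21)) / (5400 − 2100) m
  = 2.31°C / 3.3 km = 0.7°C/km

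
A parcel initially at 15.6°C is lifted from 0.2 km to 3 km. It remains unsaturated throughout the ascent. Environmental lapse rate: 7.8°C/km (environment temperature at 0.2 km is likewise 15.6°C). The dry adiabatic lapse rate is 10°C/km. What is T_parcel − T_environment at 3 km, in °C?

-6.16°C (parcel cooler than environment)

Parcel:
  From 200 m to 3000 m (dry): cools by 10 × 2.8 = 28°C, giving -12.4°C.
Environment:
  From 200 m to 3000 m (environment): cools by 7.8 × 2.8 = 21.84°C, giving -6.24°C.
T_parcel − T_env = -12.4 − (-6.24) = -6.16°C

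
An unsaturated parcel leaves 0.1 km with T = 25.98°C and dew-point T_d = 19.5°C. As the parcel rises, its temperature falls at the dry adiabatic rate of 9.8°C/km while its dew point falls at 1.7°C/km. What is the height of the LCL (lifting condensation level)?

0.9 km

T and T_d converge at 9.8 − 1.7 = 8.1°C per km
Height above start = (25.98 − 19.5) / 8.1 = 0.8 km
LCL altitude = 100 m + 800 m = 900 m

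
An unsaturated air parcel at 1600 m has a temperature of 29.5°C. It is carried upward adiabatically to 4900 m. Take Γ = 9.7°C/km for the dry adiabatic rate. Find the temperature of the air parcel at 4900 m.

-2.51°C

1600 → 4900 m (dry adiabatic, 9.7°C/km): ΔT = -9.7 × 3.3 = -32.01°C → T = -2.51°C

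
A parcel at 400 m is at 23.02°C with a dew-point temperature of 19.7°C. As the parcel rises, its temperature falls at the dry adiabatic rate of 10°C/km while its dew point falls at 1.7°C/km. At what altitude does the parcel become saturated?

T and T_d converge at 10 − 1.7 = 8.3°C per km
Height above start = (23.02 − 19.7) / 8.3 = 0.4 km
LCL altitude = 400 m + 400 m = 800 m

800 m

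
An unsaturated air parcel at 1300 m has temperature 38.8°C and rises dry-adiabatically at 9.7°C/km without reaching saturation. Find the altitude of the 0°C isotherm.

5300 m

Height above start = (38.8 − 0) / 9.7 = 4 km
Altitude = 1300 m + 4000 m = 5300 m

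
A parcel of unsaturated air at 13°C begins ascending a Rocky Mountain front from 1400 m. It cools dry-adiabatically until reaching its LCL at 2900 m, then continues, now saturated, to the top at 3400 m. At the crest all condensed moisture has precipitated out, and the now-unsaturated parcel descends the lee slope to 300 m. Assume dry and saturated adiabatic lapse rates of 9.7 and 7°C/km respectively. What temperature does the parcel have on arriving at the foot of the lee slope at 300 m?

25.02°C

From 1400 m to 2900 m (dry): cools by 9.7 × 1.5 = 14.55°C, giving -1.55°C.
From 2900 m to 3400 m (saturated): cools by 7 × 0.5 = 3.5°C, giving -5.05°C.
From 3400 m to 300 m (dry descent): warms by 9.7 × 3.1 = 30.07°C, giving 25.02°C.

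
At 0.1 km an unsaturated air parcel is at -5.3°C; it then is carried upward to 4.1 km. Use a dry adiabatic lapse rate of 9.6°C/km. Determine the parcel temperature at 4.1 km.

Dry adiabatic to 4100 m: -9.6 × 4 km = -38.4°C, so T = -43.7°C.

-43.7°C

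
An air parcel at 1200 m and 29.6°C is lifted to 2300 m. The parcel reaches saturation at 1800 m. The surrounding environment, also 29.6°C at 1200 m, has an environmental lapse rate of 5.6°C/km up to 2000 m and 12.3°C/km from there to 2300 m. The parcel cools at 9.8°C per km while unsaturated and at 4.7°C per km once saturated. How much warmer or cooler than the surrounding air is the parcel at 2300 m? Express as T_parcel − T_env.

Parcel:
  From 1200 m to 1800 m (dry): cools by 9.8 × 0.6 = 5.88°C, giving 23.72°C.
  From 1800 m to 2300 m (saturated): cools by 4.7 × 0.5 = 2.35°C, giving 21.37°C.
Environment:
  From 1200 m to 2000 m (environment, lower layer): cools by 5.6 × 0.8 = 4.48°C, giving 25.12°C.
  From 2000 m to 2300 m (environment, upper layer): cools by 12.3 × 0.3 = 3.69°C, giving 21.43°C.
T_parcel − T_env = 21.37 − 21.43 = -0.06°C

-0.06°C (parcel cooler than environment)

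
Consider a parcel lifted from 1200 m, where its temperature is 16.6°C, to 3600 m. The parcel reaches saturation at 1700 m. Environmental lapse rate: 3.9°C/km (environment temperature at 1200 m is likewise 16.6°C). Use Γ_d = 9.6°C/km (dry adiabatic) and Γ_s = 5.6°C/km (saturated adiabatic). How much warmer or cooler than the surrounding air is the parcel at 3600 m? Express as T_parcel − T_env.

Parcel:
  Dry to 1700 m: -9.6 × 0.5 km = -4.8°C, so T = 11.8°C.
  Saturated to 3600 m: -5.6 × 1.9 km = -10.64°C, so T = 1.16°C.
Environment:
  Environment to 3600 m: -3.9 × 2.4 km = -9.36°C, so T = 7.24°C.
T_parcel − T_env = 1.16 − 7.24 = -6.08°C

-6.08°C (parcel cooler than environment)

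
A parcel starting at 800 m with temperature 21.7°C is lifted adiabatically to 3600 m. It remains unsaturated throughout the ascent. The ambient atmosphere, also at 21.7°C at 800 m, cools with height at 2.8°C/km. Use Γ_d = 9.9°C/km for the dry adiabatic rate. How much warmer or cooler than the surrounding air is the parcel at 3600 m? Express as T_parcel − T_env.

Parcel:
  800–3600 m, dry: Δz = 2.8 km ⇒ ΔT = -27.72°C; T = -6.02°C
Environment:
  800–3600 m, environment: Δz = 2.8 km ⇒ ΔT = -7.84°C; T = 13.86°C
T_parcel − T_env = -6.02 − 13.86 = -19.88°C

-19.88°C (parcel cooler than environment)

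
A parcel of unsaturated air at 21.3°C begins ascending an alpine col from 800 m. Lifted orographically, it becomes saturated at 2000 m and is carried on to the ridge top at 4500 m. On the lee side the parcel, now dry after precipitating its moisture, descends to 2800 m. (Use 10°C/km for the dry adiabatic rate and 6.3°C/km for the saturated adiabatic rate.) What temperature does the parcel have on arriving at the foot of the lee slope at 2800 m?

10.55°C

800–2000 m, dry: Δz = 1.2 km ⇒ ΔT = -12°C; T = 9.3°C
2000–4500 m, saturated: Δz = 2.5 km ⇒ ΔT = -15.75°C; T = -6.45°C
4500–2800 m, dry descent: Δz = 1.7 km ⇒ ΔT = +17°C; T = 10.55°C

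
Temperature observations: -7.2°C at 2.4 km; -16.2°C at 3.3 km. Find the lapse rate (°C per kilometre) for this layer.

Γ = −ΔT/Δz = (-7.2 − (-16.2)) / (3300 − 2400) m
  = 9°C / 0.9 km = 10°C/km

10°C/km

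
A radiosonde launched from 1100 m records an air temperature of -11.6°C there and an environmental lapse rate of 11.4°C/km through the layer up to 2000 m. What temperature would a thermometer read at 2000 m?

From 1100 m to 2000 m (environmental): cools by 11.4 × 0.9 = 10.26°C, giving -21.86°C.

-21.86°C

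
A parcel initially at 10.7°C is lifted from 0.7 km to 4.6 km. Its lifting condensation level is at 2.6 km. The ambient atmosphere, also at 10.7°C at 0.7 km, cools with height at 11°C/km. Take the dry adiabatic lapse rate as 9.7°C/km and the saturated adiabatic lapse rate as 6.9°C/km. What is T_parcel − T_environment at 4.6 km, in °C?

+10.67°C (parcel warmer than environment)

Parcel:
  700 → 2600 m (dry, 9.7°C/km): ΔT = -9.7 × 1.9 = -18.43°C → T = -7.73°C
  2600 → 4600 m (saturated, 6.9°C/km): ΔT = -6.9 × 2 = -13.8°C → T = -21.53°C
Environment:
  700 → 4600 m (environment, 11°C/km): ΔT = -11 × 3.9 = -42.9°C → T = -32.2°C
T_parcel − T_env = -21.53 − (-32.2) = +10.67°C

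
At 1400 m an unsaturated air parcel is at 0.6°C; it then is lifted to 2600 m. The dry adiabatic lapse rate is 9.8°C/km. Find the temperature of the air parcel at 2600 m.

1400–2600 m, dry adiabatic: Δz = 1.2 km ⇒ ΔT = -11.76°C; T = -11.16°C

-11.16°C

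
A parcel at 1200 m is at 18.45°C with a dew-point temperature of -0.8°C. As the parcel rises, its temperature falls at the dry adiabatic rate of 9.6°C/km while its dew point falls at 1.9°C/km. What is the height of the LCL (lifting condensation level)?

T and T_d converge at 9.6 − 1.9 = 7.7°C per km
Height above start = (18.45 − (-0.8)) / 7.7 = 2.5 km
LCL altitude = 1200 m + 2500 m = 3700 m

3700 m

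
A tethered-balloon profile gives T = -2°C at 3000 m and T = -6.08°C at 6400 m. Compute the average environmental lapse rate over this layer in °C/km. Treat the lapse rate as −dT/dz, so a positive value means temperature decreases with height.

1.2°C/km

Γ = −ΔT/Δz = (-2 − (-6.08)) / (6400 − 3000) m
  = 4.08°C / 3.4 km = 1.2°C/km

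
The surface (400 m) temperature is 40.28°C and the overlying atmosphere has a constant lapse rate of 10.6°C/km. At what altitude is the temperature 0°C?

4200 m

Height above start = (40.28 − 0) / 10.6 = 3.8 km
Altitude = 400 m + 3800 m = 4200 m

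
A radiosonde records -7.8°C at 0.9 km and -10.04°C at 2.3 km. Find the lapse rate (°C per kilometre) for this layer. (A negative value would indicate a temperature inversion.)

Γ = −ΔT/Δz = (-7.8 − (-10.04)) / (2300 − 900) m
  = 2.24°C / 1.4 km = 1.6°C/km

1.6°C/km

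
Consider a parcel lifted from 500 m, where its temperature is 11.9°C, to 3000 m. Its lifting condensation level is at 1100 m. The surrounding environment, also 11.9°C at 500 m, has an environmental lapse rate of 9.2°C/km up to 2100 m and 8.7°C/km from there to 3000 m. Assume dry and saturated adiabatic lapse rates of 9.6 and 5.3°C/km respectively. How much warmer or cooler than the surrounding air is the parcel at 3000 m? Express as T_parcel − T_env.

+6.72°C (parcel warmer than environment)

Parcel:
  500–1100 m, dry: Δz = 0.6 km ⇒ ΔT = -5.76°C; T = 6.14°C
  1100–3000 m, saturated: Δz = 1.9 km ⇒ ΔT = -10.07°C; T = -3.93°C
Environment:
  500–2100 m, environment, lower layer: Δz = 1.6 km ⇒ ΔT = -14.72°C; T = -2.82°C
  2100–3000 m, environment, upper layer: Δz = 0.9 km ⇒ ΔT = -7.83°C; T = -10.65°C
T_parcel − T_env = -3.93 − (-10.65) = +6.72°C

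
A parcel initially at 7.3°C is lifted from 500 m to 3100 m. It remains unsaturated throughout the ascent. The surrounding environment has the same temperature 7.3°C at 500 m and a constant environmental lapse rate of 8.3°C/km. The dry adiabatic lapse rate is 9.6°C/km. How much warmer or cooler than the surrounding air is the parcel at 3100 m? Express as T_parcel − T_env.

Parcel:
  500–3100 m, dry: Δz = 2.6 km ⇒ ΔT = -24.96°C; T = -17.66°C
Environment:
  500–3100 m, environment: Δz = 2.6 km ⇒ ΔT = -21.58°C; T = -14.28°C
T_parcel − T_env = -17.66 − (-14.28) = -3.38°C

-3.38°C (parcel cooler than environment)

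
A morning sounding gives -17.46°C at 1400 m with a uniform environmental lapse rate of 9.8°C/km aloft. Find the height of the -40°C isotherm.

Height above start = (-17.46 − (-40)) / 9.8 = 2.3 km
Altitude = 1400 m + 2300 m = 3700 m

3700 m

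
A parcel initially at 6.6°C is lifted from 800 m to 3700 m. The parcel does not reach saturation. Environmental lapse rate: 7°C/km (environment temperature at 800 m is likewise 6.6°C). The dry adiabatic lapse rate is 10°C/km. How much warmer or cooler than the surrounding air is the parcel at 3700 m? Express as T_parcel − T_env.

Parcel:
  800–3700 m, dry: Δz = 2.9 km ⇒ ΔT = -29°C; T = -22.4°C
Environment:
  800–3700 m, environment: Δz = 2.9 km ⇒ ΔT = -20.3°C; T = -13.7°C
T_parcel − T_env = -22.4 − (-13.7) = -8.7°C

-8.7°C (parcel cooler than environment)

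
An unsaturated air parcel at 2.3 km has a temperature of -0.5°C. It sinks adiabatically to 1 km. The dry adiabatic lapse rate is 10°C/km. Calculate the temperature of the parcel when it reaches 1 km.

2300 → 1000 m (dry adiabatic, 10°C/km): ΔT = +10 × 1.3 = +13°C → T = 12.5°C

12.5°C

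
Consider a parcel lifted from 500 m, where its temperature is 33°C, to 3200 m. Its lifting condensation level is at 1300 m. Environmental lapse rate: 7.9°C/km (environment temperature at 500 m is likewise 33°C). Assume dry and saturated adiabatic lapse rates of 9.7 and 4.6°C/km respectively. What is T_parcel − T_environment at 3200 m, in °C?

Parcel:
  Dry to 1300 m: -9.7 × 0.8 km = -7.76°C, so T = 25.24°C.
  Saturated to 3200 m: -4.6 × 1.9 km = -8.74°C, so T = 16.5°C.
Environment:
  Environment to 3200 m: -7.9 × 2.7 km = -21.33°C, so T = 11.67°C.
T_parcel − T_env = 16.5 − 11.67 = +4.83°C

+4.83°C (parcel warmer than environment)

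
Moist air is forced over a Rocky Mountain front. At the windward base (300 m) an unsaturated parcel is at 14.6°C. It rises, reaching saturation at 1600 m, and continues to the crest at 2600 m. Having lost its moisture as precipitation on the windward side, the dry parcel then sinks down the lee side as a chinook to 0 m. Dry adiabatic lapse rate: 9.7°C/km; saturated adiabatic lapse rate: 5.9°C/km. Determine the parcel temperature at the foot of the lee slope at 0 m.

21.31°C

From 300 m to 1600 m (dry): cools by 9.7 × 1.3 = 12.61°C, giving 1.99°C.
From 1600 m to 2600 m (saturated): cools by 5.9 × 1 = 5.9°C, giving -3.91°C.
From 2600 m to 0 m (dry descent): warms by 9.7 × 2.6 = 25.22°C, giving 21.31°C.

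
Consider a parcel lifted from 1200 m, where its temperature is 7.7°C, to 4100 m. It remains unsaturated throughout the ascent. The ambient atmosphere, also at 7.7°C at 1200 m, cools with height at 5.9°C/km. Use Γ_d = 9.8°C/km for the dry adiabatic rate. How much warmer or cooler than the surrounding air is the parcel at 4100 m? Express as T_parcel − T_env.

Parcel:
  From 1200 m to 4100 m (dry): cools by 9.8 × 2.9 = 28.42°C, giving -20.72°C.
Environment:
  From 1200 m to 4100 m (environment): cools by 5.9 × 2.9 = 17.11°C, giving -9.41°C.
T_parcel − T_env = -20.72 − (-9.41) = -11.31°C

-11.31°C (parcel cooler than environment)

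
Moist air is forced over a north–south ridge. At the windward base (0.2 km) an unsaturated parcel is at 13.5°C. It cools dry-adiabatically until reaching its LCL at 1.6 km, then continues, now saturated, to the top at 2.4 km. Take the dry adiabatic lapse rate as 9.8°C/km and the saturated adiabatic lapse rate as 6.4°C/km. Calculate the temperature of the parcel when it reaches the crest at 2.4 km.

-5.34°C

200–1600 m, dry: Δz = 1.4 km ⇒ ΔT = -13.72°C; T = -0.22°C
1600–2400 m, saturated: Δz = 0.8 km ⇒ ΔT = -5.12°C; T = -5.34°C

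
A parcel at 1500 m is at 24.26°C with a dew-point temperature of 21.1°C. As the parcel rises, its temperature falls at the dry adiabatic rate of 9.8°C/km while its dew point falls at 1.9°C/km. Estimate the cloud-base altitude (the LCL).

T and T_d converge at 9.8 − 1.9 = 7.9°C per km
Height above start = (24.26 − 21.1) / 7.9 = 0.4 km
LCL altitude = 1500 m + 400 m = 1900 m

1900 m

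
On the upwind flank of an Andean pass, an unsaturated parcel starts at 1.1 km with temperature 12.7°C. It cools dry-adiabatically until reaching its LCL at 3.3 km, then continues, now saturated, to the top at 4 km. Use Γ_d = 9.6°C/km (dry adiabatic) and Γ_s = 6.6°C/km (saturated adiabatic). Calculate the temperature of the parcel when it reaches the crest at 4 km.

1100–3300 m, dry: Δz = 2.2 km ⇒ ΔT = -21.12°C; T = -8.42°C
3300–4000 m, saturated: Δz = 0.7 km ⇒ ΔT = -4.62°C; T = -13.04°C

-13.04°C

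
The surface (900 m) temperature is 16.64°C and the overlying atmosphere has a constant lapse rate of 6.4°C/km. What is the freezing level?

Height above start = (16.64 − 0) / 6.4 = 2.6 km
Altitude = 900 m + 2600 m = 3500 m

3500 m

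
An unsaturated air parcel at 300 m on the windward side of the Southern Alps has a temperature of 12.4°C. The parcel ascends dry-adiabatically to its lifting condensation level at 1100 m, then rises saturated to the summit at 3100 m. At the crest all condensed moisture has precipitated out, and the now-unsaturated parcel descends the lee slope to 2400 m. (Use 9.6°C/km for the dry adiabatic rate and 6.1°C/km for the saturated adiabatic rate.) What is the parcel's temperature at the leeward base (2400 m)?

-0.76°C

Dry to 1100 m: -9.6 × 0.8 km = -7.68°C, so T = 4.72°C.
Saturated to 3100 m: -6.1 × 2 km = -12.2°C, so T = -7.48°C.
Dry descent to 2400 m: +9.6 × 0.7 km = +6.72°C, so T = -0.76°C.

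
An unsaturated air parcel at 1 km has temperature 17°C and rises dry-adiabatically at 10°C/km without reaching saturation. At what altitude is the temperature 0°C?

2.7 km

Height above start = (17 − 0) / 10 = 1.7 km
Altitude = 1000 m + 1700 m = 2700 m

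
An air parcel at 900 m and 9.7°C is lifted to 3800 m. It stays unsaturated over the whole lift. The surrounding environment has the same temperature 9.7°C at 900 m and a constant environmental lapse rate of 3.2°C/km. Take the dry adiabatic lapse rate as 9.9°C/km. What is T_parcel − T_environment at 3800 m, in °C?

-19.43°C (parcel cooler than environment)

Parcel:
  From 900 m to 3800 m (dry): cools by 9.9 × 2.9 = 28.71°C, giving -19.01°C.
Environment:
  From 900 m to 3800 m (environment): cools by 3.2 × 2.9 = 9.28°C, giving 0.42°C.
T_parcel − T_env = -19.01 − 0.42 = -19.43°C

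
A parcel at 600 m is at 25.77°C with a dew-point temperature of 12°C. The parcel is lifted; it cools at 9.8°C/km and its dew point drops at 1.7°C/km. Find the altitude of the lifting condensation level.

2300 m

T and T_d converge at 9.8 − 1.7 = 8.1°C per km
Height above start = (25.77 − 12) / 8.1 = 1.7 km
LCL altitude = 600 m + 1700 m = 2300 m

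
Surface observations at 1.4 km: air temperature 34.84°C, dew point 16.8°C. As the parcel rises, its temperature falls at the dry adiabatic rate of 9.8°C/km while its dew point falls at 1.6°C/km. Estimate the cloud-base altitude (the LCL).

T and T_d converge at 9.8 − 1.6 = 8.2°C per km
Height above start = (34.84 − 16.8) / 8.2 = 2.2 km
LCL altitude = 1400 m + 2200 m = 3600 m

3.6 km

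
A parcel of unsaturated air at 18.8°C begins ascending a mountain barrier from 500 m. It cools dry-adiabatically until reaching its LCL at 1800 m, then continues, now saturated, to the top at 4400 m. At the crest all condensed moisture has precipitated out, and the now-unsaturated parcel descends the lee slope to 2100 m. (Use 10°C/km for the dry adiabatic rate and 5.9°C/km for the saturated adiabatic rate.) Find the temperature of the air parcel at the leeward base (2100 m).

13.46°C

From 500 m to 1800 m (dry): cools by 10 × 1.3 = 13°C, giving 5.8°C.
From 1800 m to 4400 m (saturated): cools by 5.9 × 2.6 = 15.34°C, giving -9.54°C.
From 4400 m to 2100 m (dry descent): warms by 10 × 2.3 = 23°C, giving 13.46°C.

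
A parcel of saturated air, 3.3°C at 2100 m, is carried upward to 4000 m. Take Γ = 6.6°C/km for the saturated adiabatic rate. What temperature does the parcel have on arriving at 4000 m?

2100 → 4000 m (saturated adiabatic, 6.6°C/km): ΔT = -6.6 × 1.9 = -12.54°C → T = -9.24°C

-9.24°C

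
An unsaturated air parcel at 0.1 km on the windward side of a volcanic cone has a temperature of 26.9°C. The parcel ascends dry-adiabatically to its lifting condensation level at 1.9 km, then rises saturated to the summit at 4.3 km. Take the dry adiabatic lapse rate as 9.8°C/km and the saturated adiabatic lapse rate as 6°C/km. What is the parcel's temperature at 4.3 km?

-5.14°C

Dry to 1900 m: -9.8 × 1.8 km = -17.64°C, so T = 9.26°C.
Saturated to 4300 m: -6 × 2.4 km = -14.4°C, so T = -5.14°C.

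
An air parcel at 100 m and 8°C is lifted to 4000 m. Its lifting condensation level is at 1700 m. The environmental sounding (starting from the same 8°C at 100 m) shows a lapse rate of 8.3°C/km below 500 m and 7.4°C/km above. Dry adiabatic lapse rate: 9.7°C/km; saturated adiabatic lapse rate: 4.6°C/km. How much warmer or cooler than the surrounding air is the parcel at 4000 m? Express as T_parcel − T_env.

+3.12°C (parcel warmer than environment)

Parcel:
  From 100 m to 1700 m (dry): cools by 9.7 × 1.6 = 15.52°C, giving -7.52°C.
  From 1700 m to 4000 m (saturated): cools by 4.6 × 2.3 = 10.58°C, giving -18.1°C.
Environment:
  From 100 m to 500 m (environment, lower layer): cools by 8.3 × 0.4 = 3.32°C, giving 4.68°C.
  From 500 m to 4000 m (environment, upper layer): cools by 7.4 × 3.5 = 25.9°C, giving -21.22°C.
T_parcel − T_env = -18.1 − (-21.22) = +3.12°C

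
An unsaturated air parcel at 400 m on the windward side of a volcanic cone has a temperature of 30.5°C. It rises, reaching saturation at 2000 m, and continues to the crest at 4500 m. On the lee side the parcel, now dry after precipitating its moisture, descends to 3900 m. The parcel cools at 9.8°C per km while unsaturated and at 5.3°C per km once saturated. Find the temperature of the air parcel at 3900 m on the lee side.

7.45°C

Dry to 2000 m: -9.8 × 1.6 km = -15.68°C, so T = 14.82°C.
Saturated to 4500 m: -5.3 × 2.5 km = -13.25°C, so T = 1.57°C.
Dry descent to 3900 m: +9.8 × 0.6 km = +5.88°C, so T = 7.45°C.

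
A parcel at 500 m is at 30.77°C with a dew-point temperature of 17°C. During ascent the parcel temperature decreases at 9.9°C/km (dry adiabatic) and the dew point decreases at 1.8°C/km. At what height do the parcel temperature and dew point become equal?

T and T_d converge at 9.9 − 1.8 = 8.1°C per km
Height above start = (30.77 − 17) / 8.1 = 1.7 km
LCL altitude = 500 m + 1700 m = 2200 m

2200 m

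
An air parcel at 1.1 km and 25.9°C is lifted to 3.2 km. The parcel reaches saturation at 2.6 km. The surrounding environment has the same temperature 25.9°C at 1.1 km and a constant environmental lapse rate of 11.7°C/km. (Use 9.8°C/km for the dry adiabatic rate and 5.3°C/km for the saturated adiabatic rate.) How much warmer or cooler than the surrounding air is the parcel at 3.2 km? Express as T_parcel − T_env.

+6.69°C (parcel warmer than environment)

Parcel:
  1100–2600 m, dry: Δz = 1.5 km ⇒ ΔT = -14.7°C; T = 11.2°C
  2600–3200 m, saturated: Δz = 0.6 km ⇒ ΔT = -3.18°C; T = 8.02°C
Environment:
  1100–3200 m, environment: Δz = 2.1 km ⇒ ΔT = -24.57°C; T = 1.33°C
T_parcel − T_env = 8.02 − 1.33 = +6.69°C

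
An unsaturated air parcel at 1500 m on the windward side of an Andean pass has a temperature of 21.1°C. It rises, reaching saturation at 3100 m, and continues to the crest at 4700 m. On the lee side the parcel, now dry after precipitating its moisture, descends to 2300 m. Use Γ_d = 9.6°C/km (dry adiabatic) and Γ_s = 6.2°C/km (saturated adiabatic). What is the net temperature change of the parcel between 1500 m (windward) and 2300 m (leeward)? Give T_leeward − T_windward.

From 1500 m to 3100 m (dry): cools by 9.6 × 1.6 = 15.36°C, giving 5.74°C.
From 3100 m to 4700 m (saturated): cools by 6.2 × 1.6 = 9.92°C, giving -4.18°C.
From 4700 m to 2300 m (dry descent): warms by 9.6 × 2.4 = 23.04°C, giving 18.86°C.
Net change vs windward start: 18.86 − 21.1 = -2.24°C

-2.24°C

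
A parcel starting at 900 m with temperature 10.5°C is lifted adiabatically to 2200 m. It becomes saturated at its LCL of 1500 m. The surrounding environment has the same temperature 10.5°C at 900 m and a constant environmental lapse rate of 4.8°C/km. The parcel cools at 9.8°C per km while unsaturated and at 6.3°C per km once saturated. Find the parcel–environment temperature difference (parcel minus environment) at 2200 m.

Parcel:
  From 900 m to 1500 m (dry): cools by 9.8 × 0.6 = 5.88°C, giving 4.62°C.
  From 1500 m to 2200 m (saturated): cools by 6.3 × 0.7 = 4.41°C, giving 0.21°C.
Environment:
  From 900 m to 2200 m (environment): cools by 4.8 × 1.3 = 6.24°C, giving 4.26°C.
T_parcel − T_env = 0.21 − 4.26 = -4.05°C

-4.05°C (parcel cooler than environment)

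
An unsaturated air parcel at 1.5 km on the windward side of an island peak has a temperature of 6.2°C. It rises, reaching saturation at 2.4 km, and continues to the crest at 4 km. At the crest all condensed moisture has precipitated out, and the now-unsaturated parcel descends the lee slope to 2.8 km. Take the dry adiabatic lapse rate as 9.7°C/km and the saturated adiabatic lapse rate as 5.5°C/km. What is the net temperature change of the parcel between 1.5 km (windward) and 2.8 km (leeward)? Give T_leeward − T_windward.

1500–2400 m, dry: Δz = 0.9 km ⇒ ΔT = -8.73°C; T = -2.53°C
2400–4000 m, saturated: Δz = 1.6 km ⇒ ΔT = -8.8°C; T = -11.33°C
4000–2800 m, dry descent: Δz = 1.2 km ⇒ ΔT = +11.64°C; T = 0.31°C
Net change vs windward start: 0.31 − 6.2 = -5.89°C

-5.89°C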